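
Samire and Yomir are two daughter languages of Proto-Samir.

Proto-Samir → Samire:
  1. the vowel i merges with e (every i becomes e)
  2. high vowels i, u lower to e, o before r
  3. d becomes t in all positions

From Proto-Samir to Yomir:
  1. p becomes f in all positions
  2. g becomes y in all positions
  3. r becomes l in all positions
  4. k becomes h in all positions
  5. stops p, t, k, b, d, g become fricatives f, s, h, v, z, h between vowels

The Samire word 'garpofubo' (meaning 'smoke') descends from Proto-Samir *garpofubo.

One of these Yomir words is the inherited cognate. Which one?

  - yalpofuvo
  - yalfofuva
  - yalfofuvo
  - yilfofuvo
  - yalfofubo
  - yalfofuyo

Yomir: start from *garpofubo.
  rule 1 (unconditioned shift): garpofubo → garfofubo
  rule 2 (unconditioned shift): garfofubo → yarfofubo
  rule 3 (unconditioned shift): yarfofubo → yalfofubo
  rule 4: no change — yalfofubo
  rule 5 (intervocalic lenition): yalfofubo → yalfofuvo
  ⇒ Yomir yalfofuvo

yalfofuvo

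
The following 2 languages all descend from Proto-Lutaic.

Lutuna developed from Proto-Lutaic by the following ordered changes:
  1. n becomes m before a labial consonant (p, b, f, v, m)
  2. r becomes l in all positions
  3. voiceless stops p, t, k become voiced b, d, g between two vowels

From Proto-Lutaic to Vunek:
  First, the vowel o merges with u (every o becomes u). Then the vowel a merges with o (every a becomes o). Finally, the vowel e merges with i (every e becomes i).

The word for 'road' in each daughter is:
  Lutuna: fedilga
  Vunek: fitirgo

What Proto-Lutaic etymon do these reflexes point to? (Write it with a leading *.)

Position 5: Lutuna has l, Vunek has r. Vunek preserves r here (none of its changes turn any other segment into r), so the proto-segment is *r.
Position 2: Lutuna has e, Vunek has i. Lutuna preserves e here (none of its changes turn any other segment into e), so the proto-segment is *e.
Position 3: Lutuna has d, Vunek has t. Vunek preserves t here (none of its changes turn any other segment into t), so the proto-segment is *t.
Verify the candidate proto-form against each daughter:
Lutuna: start from *fetirga.
  rule 1: no change — fetirga
  rule 2 (unconditioned shift): fetirga → fetilga
  rule 3 (intervocalic voicing): fetilga → fedilga
  ⇒ Lutuna fedilga
Vunek: *fetirga
  fetirga (rule 1 does not apply)
  fetirga → fetirgo   [vowel merger]
  fetirgo → fitirgo   [vowel merger]
  giving Vunek fitirgo.
No other proto-form is consistent with every reflex, so the reconstruction is *fetirga.

*fetirga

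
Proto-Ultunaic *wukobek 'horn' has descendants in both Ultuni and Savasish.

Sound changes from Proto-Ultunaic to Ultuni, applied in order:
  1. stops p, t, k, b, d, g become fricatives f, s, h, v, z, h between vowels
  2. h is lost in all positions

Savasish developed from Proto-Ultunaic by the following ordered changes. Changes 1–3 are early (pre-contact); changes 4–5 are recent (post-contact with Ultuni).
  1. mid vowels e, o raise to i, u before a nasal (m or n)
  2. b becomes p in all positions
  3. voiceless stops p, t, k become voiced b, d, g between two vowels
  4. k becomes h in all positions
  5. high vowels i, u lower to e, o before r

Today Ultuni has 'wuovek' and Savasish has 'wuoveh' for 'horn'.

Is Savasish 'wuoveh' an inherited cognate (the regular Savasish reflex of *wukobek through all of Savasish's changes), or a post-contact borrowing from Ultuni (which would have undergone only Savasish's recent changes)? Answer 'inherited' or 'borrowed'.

borrowed

If inherited, *wukobek would pass through all of Savasish's changes:
Savasish: *wukobek > wukopek > wugobek > wugobeh  (by unconditioned shift, intervocalic voicing, unconditioned shift)
If borrowed from Ultuni 'wuovek' after the early changes, it would undergo only the recent ones:
  rule 4 (unconditioned shift): wuovek → wuoveh
  rule 5 (pre-rhotic lowering): no change (wuoveh)
  ⇒ as a loan: wuoveh
Savasish 'wuoveh' matches the loan outcome 'wuoveh', not the inherited 'wugobeh' — it skipped the early Savasish changes, so it was borrowed from Ultuni.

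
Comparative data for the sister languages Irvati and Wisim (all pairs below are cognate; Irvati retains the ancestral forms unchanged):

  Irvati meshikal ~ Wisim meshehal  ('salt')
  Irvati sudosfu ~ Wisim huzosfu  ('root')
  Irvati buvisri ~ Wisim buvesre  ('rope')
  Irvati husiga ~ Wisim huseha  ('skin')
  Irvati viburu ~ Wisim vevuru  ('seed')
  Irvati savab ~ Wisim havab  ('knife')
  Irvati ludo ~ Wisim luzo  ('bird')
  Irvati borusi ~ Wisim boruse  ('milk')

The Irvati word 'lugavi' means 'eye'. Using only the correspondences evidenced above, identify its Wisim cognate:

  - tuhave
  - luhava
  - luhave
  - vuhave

luhave

husiga ~ huseha — Irvati g corresponds to Wisim h between vowels (before a back vowel).
buvisri ~ buvesre, borusi ~ boruse — Irvati i corresponds to Wisim e word-finally.
Applying these to Irvati 'lugavi':
  lugavi → luhavi   (g→h between vowels (before a back vowel))
  luhavi → luhave   (i→e word-finally)
So the Wisim cognate is 'luhave'.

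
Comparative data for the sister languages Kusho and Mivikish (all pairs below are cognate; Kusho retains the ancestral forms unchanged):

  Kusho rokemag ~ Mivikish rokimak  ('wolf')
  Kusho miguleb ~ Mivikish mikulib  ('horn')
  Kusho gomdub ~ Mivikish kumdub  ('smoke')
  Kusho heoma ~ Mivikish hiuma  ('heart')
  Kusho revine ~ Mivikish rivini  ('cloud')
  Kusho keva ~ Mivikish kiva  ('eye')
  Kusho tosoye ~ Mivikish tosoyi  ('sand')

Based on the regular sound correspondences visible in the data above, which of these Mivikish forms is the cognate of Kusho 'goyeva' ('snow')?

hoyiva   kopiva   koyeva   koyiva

gomdub ~ kumdub — Kusho g corresponds to Mivikish k word-initially before a back vowel.
revine ~ rivini, keva ~ kiva — Kusho e corresponds to Mivikish i after a consonant, before a labial obstruent.
Applying these to Kusho 'goyeva':
  goyeva → koyeva   (g→k word-initially before a back vowel)
  koyeva → koyiva   (e→i after a consonant, before a labial obstruent)
So the Mivikish cognate is 'koyiva'.

koyiva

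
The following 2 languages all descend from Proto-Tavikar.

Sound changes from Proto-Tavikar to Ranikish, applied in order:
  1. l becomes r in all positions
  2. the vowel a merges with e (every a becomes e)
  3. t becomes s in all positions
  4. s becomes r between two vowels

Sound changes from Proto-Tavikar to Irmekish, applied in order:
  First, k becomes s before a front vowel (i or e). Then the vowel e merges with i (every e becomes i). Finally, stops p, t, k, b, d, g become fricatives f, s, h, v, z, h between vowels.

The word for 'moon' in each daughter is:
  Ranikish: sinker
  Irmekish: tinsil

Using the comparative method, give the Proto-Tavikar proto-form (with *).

Position 6: Ranikish has r, Irmekish has l. Irmekish preserves l here (none of its changes turn any other segment into l), so the proto-segment is *l.
Position 1: Ranikish has s, Irmekish has t. Irmekish preserves t here (none of its changes turn any other segment into t), so the proto-segment is *t.
Position 5: Ranikish has e, Irmekish has i. Taking the neighbouring segments as reconstructed: Ranikish e could go back to *a or *e; Irmekish i could go back to *e or *i — the one source consistent with every daughter is *e.
Continuing position by position gives *tinkel; check it forward:
Ranikish: *tinkel
  tinkel → tinker   [unconditioned shift]
  tinker (rule 2 does not apply)
  tinker → sinker   [unconditioned shift]
  sinker (rule 4 does not apply)
  giving Ranikish sinker.
Irmekish: *tinkel > tinsel > tinsil  (by palatalisation, vowel merger)
*tinkel is the unique common source.

*tinkel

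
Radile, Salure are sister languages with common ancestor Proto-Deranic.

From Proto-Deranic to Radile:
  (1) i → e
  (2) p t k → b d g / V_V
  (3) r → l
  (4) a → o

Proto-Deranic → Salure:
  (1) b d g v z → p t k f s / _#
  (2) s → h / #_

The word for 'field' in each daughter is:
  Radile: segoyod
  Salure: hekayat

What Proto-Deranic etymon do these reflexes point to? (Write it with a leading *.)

*sekayad

Position 1: Radile has s, Salure has h. Radile preserves s here (none of its changes turn any other segment into s), so the proto-segment is *s.
Position 6: Radile has o, Salure has a. Salure preserves a here (none of its changes turn any other segment into a), so the proto-segment is *a.
Position 4: Radile has o, Salure has a. Salure preserves a here (none of its changes turn any other segment into a), so the proto-segment is *a.
Continuing position by position gives *sekayad; check it forward:
Radile: start from *sekayad.
  rule 1: no change — sekayad
  rule 2 (intervocalic voicing): sekayad → segayad
  rule 3: no change — segayad
  rule 4 (vowel merger): segayad → segoyod
  ⇒ Radile segoyod
Salure: start from *sekayad.
  rule 1 (final devoicing): sekayad → sekayat
  rule 2 (debuccalisation): sekayat → hekayat
  ⇒ Salure hekayat
No other proto-form is consistent with every reflex, so the reconstruction is *sekayad.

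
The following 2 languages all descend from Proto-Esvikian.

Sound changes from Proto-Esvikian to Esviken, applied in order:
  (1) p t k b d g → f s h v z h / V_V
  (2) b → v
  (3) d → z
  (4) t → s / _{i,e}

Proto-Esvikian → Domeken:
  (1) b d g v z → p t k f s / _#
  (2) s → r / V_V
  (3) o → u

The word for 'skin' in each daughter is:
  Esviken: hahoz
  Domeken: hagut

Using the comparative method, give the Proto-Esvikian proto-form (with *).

*hagod

Position 5: Esviken has z, Domeken has t. Taking the neighbouring segments as reconstructed: Esviken z could go back to *d or *z; Domeken t could go back to *t or *d — the one source consistent with every daughter is *d.
Position 3: Esviken has h, Domeken has g. Domeken preserves g here (none of its changes turn any other segment into g), so the proto-segment is *g.
Position 4: Esviken has o, Domeken has u. Esviken preserves o here (none of its changes turn any other segment into o), so the proto-segment is *o.
Continuing position by position gives *hagod; check it forward:
Esviken: *hagod > hahod > hahoz  (by intervocalic lenition, unconditioned shift)
Domeken: *hagod
  hagod → hagot   [final devoicing]
  hagot (rule 2 does not apply)
  hagot → hagut   [vowel merger]
  giving Domeken hagut.
*hagod is the unique common source.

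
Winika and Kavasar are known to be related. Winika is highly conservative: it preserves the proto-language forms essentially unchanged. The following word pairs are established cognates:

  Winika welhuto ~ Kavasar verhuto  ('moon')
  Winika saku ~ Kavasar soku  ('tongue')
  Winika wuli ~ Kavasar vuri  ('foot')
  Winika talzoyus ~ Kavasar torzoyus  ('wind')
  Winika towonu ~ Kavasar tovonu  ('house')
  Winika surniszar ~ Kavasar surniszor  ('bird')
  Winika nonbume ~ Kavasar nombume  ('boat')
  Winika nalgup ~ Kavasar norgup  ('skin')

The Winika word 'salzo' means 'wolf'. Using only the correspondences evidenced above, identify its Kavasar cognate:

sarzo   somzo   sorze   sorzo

saku ~ soku, talzoyus ~ torzoyus — Winika a corresponds to Kavasar o after a consonant, before a consonant other than r, m, n, p, b, f, v.
welhuto ~ verhuto, talzoyus ~ torzoyus — Winika l corresponds to Kavasar r after a vowel, before a consonant other than r, m, n, p, b, f, v.
Applying these to Winika 'salzo':
  salzo → solzo   (a→o after a consonant, before a consonant other than r, m, n, p, b, f, v)
  solzo → sorzo   (l→r after a vowel, before a consonant other than r, m, n, p, b, f, v)
So the Kavasar cognate is 'sorzo'.

sorzo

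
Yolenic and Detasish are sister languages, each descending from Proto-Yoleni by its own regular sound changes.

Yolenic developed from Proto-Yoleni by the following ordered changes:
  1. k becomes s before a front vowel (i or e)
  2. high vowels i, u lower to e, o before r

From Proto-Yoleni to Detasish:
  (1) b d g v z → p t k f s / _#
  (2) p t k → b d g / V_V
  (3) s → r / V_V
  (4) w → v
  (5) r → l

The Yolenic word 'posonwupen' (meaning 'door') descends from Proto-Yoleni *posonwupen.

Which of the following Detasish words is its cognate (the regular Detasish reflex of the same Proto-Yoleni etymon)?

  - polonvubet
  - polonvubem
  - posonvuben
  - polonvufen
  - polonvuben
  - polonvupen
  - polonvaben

Detasish: start from *posonwupen.
  rule 1: no change — posonwupen
  rule 2 (intervocalic voicing): posonwupen → posonwuben
  rule 3 (rhotacism): posonwuben → poronwuben
  rule 4 (unconditioned shift): poronwuben → poronvuben
  rule 5 (unconditioned shift): poronvuben → polonvuben
  ⇒ Detasish polonvuben
Among the options, 'polonvuben' alone shows every Detasish change applied in order.

polonvuben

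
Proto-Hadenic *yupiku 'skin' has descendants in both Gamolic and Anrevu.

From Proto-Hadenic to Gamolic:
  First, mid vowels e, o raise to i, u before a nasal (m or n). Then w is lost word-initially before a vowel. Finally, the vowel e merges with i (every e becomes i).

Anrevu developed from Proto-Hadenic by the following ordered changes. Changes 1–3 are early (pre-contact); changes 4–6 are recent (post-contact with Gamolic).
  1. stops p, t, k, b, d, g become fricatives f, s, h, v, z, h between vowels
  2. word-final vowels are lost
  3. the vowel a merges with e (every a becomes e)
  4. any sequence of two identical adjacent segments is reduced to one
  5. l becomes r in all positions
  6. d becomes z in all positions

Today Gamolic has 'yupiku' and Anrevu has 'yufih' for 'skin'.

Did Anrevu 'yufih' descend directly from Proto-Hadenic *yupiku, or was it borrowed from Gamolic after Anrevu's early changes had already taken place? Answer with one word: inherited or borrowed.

If inherited, *yupiku would pass through all of Anrevu's changes:
Anrevu: *yupiku > yufihu > yufih  (by intervocalic lenition, apocope)
If borrowed from Gamolic 'yupiku' after the early changes, it would undergo only the recent ones:
  rule 4 (degemination): no change (yupiku)
  rule 5 (unconditioned shift): no change (yupiku)
  rule 6 (unconditioned shift): no change (yupiku)
  ⇒ as a loan: yupiku
Anrevu 'yufih' matches the inherited outcome exactly, so it is an inherited cognate, not a loan.

inherited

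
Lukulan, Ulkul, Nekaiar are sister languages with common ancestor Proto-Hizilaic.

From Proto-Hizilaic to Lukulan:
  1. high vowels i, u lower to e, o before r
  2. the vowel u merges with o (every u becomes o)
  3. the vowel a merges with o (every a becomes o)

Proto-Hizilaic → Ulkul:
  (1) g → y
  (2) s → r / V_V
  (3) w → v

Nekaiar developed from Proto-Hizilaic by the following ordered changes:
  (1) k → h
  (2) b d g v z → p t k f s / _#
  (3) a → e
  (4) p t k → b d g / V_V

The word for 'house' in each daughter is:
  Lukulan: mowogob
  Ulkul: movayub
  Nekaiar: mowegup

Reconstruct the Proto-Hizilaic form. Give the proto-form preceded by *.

*mowagub

Position 3: Lukulan has w, Ulkul has v, Nekaiar has w. Lukulan preserves w here (none of its changes turn any other segment into w), so the proto-segment is *w.
Position 7: Lukulan has b, Ulkul has b, Nekaiar has p. Lukulan preserves b here (none of its changes turn any other segment into b), so the proto-segment is *b.
Position 4: Lukulan has o, Ulkul has a, Nekaiar has e. Ulkul preserves a here (none of its changes turn any other segment into a), so the proto-segment is *a.
Verify the candidate proto-form against each daughter:
Lukulan: start from *mowagub.
  rule 1: no change — mowagub
  rule 2 (vowel merger): mowagub → mowagob
  rule 3 (vowel merger): mowagob → mowogob
  ⇒ Lukulan mowogob
Ulkul: *mowagub
  mowagub → mowayub   [unconditioned shift]
  mowayub (rule 2 does not apply)
  mowayub → movayub   [unconditioned shift]
  giving Ulkul movayub.
Nekaiar: *mowagub
  mowagub (rule 1 does not apply)
  mowagub → mowagup   [final devoicing]
  mowagup → mowegup   [vowel merger]
  mowegup (rule 4 does not apply)
  giving Nekaiar mowegup.
Only *mowagub yields all of Lukulan mowogob, Ulkul movayub, Nekaiar mowegup.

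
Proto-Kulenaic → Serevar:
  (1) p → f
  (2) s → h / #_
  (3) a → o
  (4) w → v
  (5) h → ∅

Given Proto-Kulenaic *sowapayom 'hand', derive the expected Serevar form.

ovofoyom

Serevar: *sowapayom
  sowapayom → sowafayom   [unconditioned shift]
  sowafayom → howafayom   [debuccalisation]
  howafayom → howofoyom   [vowel merger]
  howofoyom → hovofoyom   [unconditioned shift]
  hovofoyom → ovofoyom   [h-loss]
  giving Serevar ovofoyom.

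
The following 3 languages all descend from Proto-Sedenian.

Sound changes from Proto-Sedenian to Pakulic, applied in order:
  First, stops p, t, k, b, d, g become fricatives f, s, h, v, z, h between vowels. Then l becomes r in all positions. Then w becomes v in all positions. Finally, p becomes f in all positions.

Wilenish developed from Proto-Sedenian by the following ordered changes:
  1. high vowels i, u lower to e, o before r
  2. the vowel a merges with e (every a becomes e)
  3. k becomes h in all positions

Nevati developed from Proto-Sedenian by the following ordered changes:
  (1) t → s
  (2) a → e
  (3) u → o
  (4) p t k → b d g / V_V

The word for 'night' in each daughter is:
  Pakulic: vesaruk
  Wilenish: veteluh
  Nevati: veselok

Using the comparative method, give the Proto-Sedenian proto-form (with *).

Position 6: Pakulic has u, Wilenish has u, Nevati has o. Pakulic preserves u here (none of its changes turn any other segment into u), so the proto-segment is *u.
Position 3: Pakulic has s, Wilenish has t, Nevati has s. Wilenish preserves t here (none of its changes turn any other segment into t), so the proto-segment is *t.
This points to *vetaluk. Verify forward in each daughter:
Pakulic: *vetaluk > vesaluk > vesaruk  (by intervocalic lenition, unconditioned shift)
Wilenish: *vetaluk
  vetaluk (rule 1 does not apply)
  vetaluk → veteluk   [vowel merger]
  veteluk → veteluh   [unconditioned shift]
  giving Wilenish veteluh.
Nevati: *vetaluk > vesaluk > veseluk > veselok  (by unconditioned shift, vowel merger, vowel merger)
No other proto-form is consistent with every reflex, so the reconstruction is *vetaluk.

*vetaluk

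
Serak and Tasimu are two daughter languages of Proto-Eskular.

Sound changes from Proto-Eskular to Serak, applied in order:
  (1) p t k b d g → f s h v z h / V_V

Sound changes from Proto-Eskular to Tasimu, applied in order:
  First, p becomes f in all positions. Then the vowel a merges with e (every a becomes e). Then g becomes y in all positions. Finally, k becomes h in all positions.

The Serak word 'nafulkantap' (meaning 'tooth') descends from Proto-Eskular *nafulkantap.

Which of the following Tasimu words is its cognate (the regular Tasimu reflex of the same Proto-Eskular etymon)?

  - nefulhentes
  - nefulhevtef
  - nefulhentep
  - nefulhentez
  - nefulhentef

Tasimu: start from *nafulkantap.
  rule 1 (unconditioned shift): nafulkantap → nafulkantaf
  rule 2 (vowel merger): nafulkantaf → nefulkentef
  rule 3: no change — nefulkentef
  rule 4 (unconditioned shift): nefulkentef → nefulhentef
  ⇒ Tasimu nefulhentef
Only 'nefulhentef' matches the regular Tasimu development of *nafulkantap.

nefulhentef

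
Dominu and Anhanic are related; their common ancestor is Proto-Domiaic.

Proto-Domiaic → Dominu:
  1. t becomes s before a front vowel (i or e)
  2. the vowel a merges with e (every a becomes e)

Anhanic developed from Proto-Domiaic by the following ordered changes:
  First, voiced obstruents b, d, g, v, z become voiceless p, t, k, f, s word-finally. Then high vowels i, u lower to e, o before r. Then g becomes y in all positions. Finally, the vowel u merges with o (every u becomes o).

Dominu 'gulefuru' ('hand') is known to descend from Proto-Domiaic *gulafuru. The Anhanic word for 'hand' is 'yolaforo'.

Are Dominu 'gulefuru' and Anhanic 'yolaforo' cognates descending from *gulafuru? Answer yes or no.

yes

Derive the expected Anhanic reflex of *gulafuru:
Anhanic: start from *gulafuru.
  rule 1: no change — gulafuru
  rule 2 (pre-rhotic lowering): gulafuru → gulaforu
  rule 3 (unconditioned shift): gulaforu → yulaforu
  rule 4 (vowel merger): yulaforu → yolaforo
  ⇒ Anhanic yolaforo
Anhanic 'yolaforo' matches the regular reflex exactly, so the pair is cognate.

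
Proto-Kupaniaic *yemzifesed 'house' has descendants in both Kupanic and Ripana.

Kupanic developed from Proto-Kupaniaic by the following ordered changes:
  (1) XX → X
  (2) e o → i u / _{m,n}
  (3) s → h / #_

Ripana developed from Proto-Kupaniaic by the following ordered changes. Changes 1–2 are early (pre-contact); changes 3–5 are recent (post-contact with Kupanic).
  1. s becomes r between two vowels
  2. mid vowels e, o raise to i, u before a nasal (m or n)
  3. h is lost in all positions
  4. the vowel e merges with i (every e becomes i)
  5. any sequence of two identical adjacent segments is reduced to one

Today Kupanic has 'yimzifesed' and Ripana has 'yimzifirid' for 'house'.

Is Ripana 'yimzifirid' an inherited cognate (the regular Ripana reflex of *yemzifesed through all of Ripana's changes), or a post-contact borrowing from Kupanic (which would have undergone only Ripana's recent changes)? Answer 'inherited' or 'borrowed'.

inherited

If inherited, *yemzifesed would pass through all of Ripana's changes:
Ripana: *yemzifesed > yemzifered > yimzifered > yimzifirid  (by rhotacism, pre-nasal raising, vowel merger)
If borrowed from Kupanic 'yimzifesed' after the early changes, it would undergo only the recent ones:
  rule 3 (h-loss): no change (yimzifesed)
  rule 4 (vowel merger): yimzifesed → yimzifisid
  rule 5 (degemination): no change (yimzifisid)
  ⇒ as a loan: yimzifisid
Ripana 'yimzifirid' matches the inherited outcome exactly, so it is an inherited cognate, not a loan.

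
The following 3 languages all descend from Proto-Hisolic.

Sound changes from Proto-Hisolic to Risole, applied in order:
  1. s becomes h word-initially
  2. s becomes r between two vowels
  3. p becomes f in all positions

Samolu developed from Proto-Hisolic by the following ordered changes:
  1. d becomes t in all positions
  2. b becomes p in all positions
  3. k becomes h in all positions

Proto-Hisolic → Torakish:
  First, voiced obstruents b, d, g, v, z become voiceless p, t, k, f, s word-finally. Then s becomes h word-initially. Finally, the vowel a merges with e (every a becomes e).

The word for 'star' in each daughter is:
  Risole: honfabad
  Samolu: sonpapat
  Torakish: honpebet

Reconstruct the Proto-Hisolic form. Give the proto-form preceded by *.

*sonpabad

Position 7: Risole has a, Samolu has a, Torakish has e. Risole preserves a here (none of its changes turn any other segment into a), so the proto-segment is *a.
Position 8: Risole has d, Samolu has t, Torakish has t. Risole preserves d here (none of its changes turn any other segment into d), so the proto-segment is *d.
Verify the candidate proto-form against each daughter:
Risole: *sonpabad > honpabad > honfabad  (by debuccalisation, unconditioned shift)
Samolu: start from *sonpabad.
  rule 1 (unconditioned shift): sonpabad → sonpabat
  rule 2 (unconditioned shift): sonpabat → sonpapat
  rule 3: no change — sonpapat
  ⇒ Samolu sonpapat
Torakish: start from *sonpabad.
  rule 1 (final devoicing): sonpabad → sonpabat
  rule 2 (debuccalisation): sonpabat → honpabat
  rule 3 (vowel merger): honpabat → honpebet
  ⇒ Torakish honpebet
No other proto-form is consistent with every reflex, so the reconstruction is *sonpabad.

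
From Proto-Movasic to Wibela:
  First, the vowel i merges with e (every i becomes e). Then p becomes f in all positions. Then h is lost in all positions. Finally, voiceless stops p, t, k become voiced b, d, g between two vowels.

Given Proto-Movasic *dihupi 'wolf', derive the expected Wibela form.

deufe

Wibela: *dihupi > dehupe > dehufe > deufe  (by vowel merger, unconditioned shift, h-loss)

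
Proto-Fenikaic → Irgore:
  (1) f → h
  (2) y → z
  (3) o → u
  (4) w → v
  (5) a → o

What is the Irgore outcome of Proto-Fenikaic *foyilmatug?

Irgore: *foyilmatug > hoyilmatug > hozilmatug > huzilmatug > huzilmotug  (by unconditioned shift, unconditioned shift, vowel merger, vowel merger)

huzilmotug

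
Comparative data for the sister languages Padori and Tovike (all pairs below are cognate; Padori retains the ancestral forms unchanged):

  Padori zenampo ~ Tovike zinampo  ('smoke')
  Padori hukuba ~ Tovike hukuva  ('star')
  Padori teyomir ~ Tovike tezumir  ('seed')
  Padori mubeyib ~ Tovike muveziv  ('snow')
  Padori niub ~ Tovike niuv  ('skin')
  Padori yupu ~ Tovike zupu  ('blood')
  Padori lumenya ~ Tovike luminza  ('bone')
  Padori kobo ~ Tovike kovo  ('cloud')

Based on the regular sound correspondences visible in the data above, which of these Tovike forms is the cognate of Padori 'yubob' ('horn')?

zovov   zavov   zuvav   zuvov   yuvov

yupu ~ zupu — Padori y corresponds to Tovike z word-initially before a back vowel.
kobo ~ kovo — Padori b corresponds to Tovike v between vowels (before a back vowel).
mubeyib ~ muveziv, niub ~ niuv — Padori b corresponds to Tovike v word-finally.
Applying these to Padori 'yubob':
  yubob → zubob   (y→z word-initially before a back vowel)
  zubob → zuvob   (b→v between vowels (before a back vowel))
  zuvob → zuvov   (b→v word-finally)
So the Tovike cognate is 'zuvov'.

zuvov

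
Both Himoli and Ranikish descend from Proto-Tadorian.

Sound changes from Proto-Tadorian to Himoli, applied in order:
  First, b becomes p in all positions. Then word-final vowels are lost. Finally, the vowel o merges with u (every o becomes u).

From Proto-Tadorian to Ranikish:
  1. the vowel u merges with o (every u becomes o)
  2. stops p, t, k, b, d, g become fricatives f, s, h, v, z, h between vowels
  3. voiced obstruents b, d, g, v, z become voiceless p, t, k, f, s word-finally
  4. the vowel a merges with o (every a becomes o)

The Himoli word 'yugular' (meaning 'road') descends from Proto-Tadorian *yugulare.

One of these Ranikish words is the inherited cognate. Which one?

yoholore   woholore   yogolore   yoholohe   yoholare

yoholore

Ranikish: start from *yugulare.
  rule 1 (vowel merger): yugulare → yogolare
  rule 2 (intervocalic lenition): yogolare → yoholare
  rule 3: no change — yoholare
  rule 4 (vowel merger): yoholare → yoholore
  ⇒ Ranikish yoholore
The other candidates each miss or misapply at least one Ranikish change.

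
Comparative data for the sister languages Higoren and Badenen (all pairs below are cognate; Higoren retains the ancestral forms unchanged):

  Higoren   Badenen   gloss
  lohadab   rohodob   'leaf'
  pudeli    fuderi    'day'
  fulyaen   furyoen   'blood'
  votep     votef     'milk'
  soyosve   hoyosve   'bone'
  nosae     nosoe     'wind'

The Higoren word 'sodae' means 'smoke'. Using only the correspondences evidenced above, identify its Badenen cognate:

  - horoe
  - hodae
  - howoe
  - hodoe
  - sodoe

soyosve ~ hoyosve — Higoren s corresponds to Badenen h word-initially before a back vowel.
fulyaen ~ furyoen, nosae ~ nosoe — Higoren a corresponds to Badenen o after a consonant, before a front vowel.
Applying these to Higoren 'sodae':
  sodae → hodae   (s→h word-initially before a back vowel)
  hodae → hodoe   (a→o after a consonant, before a front vowel)
So the Badenen cognate is 'hodoe'.

hodoe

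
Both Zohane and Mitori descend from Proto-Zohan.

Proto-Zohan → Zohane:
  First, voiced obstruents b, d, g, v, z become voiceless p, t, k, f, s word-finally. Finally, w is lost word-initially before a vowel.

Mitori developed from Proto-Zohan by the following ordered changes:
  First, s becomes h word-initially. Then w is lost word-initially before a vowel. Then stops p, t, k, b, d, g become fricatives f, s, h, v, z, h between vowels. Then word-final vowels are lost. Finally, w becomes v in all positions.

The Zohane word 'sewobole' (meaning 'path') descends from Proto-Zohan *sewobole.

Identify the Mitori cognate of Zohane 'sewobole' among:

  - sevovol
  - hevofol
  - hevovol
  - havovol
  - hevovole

hevovol

Mitori: start from *sewobole.
  rule 1 (debuccalisation): sewobole → hewobole
  rule 2: no change — hewobole
  rule 3 (intervocalic lenition): hewobole → hewovole
  rule 4 (apocope): hewovole → hewovol
  rule 5 (unconditioned shift): hewovol → hevovol
  ⇒ Mitori hevovol
Only 'hevovol' matches the regular Mitori development of *sewobole.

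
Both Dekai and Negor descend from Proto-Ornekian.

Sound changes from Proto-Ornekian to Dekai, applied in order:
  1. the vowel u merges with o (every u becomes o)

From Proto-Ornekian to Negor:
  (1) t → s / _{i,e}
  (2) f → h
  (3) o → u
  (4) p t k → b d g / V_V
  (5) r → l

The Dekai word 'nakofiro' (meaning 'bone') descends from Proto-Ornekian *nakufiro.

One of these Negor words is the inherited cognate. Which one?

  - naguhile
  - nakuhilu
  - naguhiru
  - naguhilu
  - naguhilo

Negor: *nakufiro > nakuhiro > nakuhiru > naguhiru > naguhilu  (by unconditioned shift, vowel merger, intervocalic voicing, unconditioned shift)
Only 'naguhilu' matches the regular Negor development of *nakufiro.

naguhilu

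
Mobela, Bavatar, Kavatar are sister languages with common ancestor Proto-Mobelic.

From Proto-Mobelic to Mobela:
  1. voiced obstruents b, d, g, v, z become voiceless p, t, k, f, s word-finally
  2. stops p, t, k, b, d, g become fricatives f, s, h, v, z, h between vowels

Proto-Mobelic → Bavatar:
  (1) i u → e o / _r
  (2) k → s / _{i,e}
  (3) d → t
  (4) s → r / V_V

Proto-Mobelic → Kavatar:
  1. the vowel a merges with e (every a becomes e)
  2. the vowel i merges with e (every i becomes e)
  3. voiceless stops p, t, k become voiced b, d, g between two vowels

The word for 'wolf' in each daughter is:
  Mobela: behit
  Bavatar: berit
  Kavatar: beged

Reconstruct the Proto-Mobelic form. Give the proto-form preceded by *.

Position 4: Mobela has i, Bavatar has i, Kavatar has e. Mobela preserves i here (none of its changes turn any other segment into i), so the proto-segment is *i.
Position 3: Mobela has h, Bavatar has r, Kavatar has g. Taking the neighbouring segments as reconstructed: Mobela h could go back to *k or *g or *h; Bavatar r could go back to *k or *s or *r; Kavatar g could go back to *k or *g — the one source consistent with every daughter is *k.
Position 5: Mobela has t, Bavatar has t, Kavatar has d. Taking the neighbouring segments as reconstructed: Mobela t could go back to *t or *d; Bavatar t could go back to *t or *d; Kavatar d can only go back to *d — the one source consistent with every daughter is *d.
Continuing position by position gives *bekid; check it forward:
Mobela: *bekid
  bekid → bekit   [final devoicing]
  bekit → behit   [intervocalic lenition]
  giving Mobela behit.
Bavatar: *bekid
  bekid (rule 1 does not apply)
  bekid → besid   [palatalisation]
  besid → besit   [unconditioned shift]
  besit → berit   [rhotacism]
  giving Bavatar berit.
Kavatar: *bekid
  bekid (rule 1 does not apply)
  bekid → beked   [vowel merger]
  beked → beged   [intervocalic voicing]
  giving Kavatar beged.
*bekid is the unique common source.

*bekid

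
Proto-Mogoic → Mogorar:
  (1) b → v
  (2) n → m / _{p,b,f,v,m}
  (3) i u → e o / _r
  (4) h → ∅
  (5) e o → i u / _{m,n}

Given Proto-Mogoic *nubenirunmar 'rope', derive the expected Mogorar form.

nuvinerummar

Mogorar: *nubenirunmar > nuvenirunmar > nuvenirummar > nuvenerummar > nuvinerummar  (by unconditioned shift, nasal place assimilation, pre-rhotic lowering, pre-nasal raising)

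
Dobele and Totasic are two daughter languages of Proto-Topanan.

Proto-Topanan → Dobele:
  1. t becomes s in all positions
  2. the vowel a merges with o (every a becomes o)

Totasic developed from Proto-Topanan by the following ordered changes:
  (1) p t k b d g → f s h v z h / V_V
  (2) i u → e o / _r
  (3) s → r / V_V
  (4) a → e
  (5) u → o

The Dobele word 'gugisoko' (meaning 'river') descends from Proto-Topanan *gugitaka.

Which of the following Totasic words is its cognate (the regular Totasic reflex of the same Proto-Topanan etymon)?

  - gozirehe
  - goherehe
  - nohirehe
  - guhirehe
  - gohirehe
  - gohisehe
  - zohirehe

gohirehe

Totasic: *gugitaka
  gugitaka → guhisaha   [intervocalic lenition]
  guhisaha (rule 2 does not apply)
  guhisaha → guhiraha   [rhotacism]
  guhiraha → guhirehe   [vowel merger]
  guhirehe → gohirehe   [vowel merger]
  giving Totasic gohirehe.
Only 'gohirehe' matches the regular Totasic development of *gugitaka.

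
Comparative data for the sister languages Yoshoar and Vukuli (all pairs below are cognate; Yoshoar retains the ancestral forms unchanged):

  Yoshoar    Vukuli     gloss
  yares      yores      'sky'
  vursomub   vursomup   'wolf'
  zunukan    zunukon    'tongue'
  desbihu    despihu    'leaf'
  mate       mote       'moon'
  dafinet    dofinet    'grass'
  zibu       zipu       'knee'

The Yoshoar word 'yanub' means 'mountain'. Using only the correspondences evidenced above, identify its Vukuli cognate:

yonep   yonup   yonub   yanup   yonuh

zunukan ~ zunukon — Yoshoar a corresponds to Vukuli o after a consonant, before a nasal.
vursomub ~ vursomup — Yoshoar b corresponds to Vukuli p word-finally.
Applying these to Yoshoar 'yanub':
  yanub → yonub   (a→o after a consonant, before a nasal)
  yonub → yonup   (b→p word-finally)
So the Vukuli cognate is 'yonup'.

yonup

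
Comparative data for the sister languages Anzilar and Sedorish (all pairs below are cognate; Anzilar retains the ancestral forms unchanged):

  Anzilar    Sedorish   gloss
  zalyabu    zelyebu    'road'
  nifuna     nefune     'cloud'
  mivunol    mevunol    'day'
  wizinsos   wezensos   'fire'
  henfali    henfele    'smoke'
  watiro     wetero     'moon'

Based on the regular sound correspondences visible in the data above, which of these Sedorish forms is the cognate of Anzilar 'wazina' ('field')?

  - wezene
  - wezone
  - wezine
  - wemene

zalyabu ~ zelyebu, henfali ~ henfele — Anzilar a corresponds to Sedorish e after a consonant, before a consonant other than r, m, n, p, b, f, v.
wizinsos ~ wezensos — Anzilar i corresponds to Sedorish e after a consonant, before a nasal.
nifuna ~ nefune — Anzilar a corresponds to Sedorish e word-finally.
Applying these to Anzilar 'wazina':
  wazina → wezina   (a→e after a consonant, before a consonant other than r, m, n, p, b, f, v)
  wezina → wezena   (i→e after a consonant, before a nasal)
  wezena → wezene   (a→e word-finally)
So the Sedorish cognate is 'wezene'.

wezene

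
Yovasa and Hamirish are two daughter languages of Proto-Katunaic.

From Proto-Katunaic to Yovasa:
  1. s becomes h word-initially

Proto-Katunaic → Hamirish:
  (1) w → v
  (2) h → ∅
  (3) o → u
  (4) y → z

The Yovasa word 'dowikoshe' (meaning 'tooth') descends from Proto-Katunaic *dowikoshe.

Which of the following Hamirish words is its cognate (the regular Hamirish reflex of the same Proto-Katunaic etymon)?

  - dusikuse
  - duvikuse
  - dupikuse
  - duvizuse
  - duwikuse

Hamirish: *dowikoshe
  dowikoshe → dovikoshe   [unconditioned shift]
  dovikoshe → dovikose   [h-loss]
  dovikose → duvikuse   [vowel merger]
  duvikuse (rule 4 does not apply)
  giving Hamirish duvikuse.
Only 'duvikuse' matches the regular Hamirish development of *dowikoshe.

duvikuse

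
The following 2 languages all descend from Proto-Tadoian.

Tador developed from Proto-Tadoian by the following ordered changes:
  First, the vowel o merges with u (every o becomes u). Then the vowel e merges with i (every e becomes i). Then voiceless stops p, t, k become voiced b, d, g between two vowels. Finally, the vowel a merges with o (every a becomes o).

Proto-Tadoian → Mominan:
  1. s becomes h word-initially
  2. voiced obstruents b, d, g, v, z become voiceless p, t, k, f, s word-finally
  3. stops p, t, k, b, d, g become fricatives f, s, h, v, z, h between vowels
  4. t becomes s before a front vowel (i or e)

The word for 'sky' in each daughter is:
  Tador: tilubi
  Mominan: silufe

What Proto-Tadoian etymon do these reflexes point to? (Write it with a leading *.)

*tilupe

Position 5: Tador has b, Mominan has f. Taking the neighbouring segments as reconstructed: Tador b could go back to *p or *b; Mominan f could go back to *p or *f — the one source consistent with every daughter is *p.
Position 6: Tador has i, Mominan has e. Mominan preserves e here (none of its changes turn any other segment into e), so the proto-segment is *e.
Continuing position by position gives *tilupe; check it forward:
Tador: *tilupe > tilupi > tilubi  (by vowel merger, intervocalic voicing)
Mominan: *tilupe > tilufe > silufe  (by intervocalic lenition, palatalisation)
Only *tilupe yields all of Tador tilubi, Mominan silufe.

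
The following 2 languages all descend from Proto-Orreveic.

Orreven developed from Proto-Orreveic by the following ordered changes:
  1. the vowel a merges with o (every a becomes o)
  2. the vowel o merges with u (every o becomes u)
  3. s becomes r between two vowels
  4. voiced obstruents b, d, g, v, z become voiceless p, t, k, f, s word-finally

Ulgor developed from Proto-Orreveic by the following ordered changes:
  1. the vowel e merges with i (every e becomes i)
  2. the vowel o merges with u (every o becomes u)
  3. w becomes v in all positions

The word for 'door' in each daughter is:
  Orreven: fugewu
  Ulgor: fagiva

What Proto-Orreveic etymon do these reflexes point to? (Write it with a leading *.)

*fagewa

Position 2: Orreven has u, Ulgor has a. Ulgor preserves a here (none of its changes turn any other segment into a), so the proto-segment is *a.
Position 5: Orreven has w, Ulgor has v. Orreven preserves w here (none of its changes turn any other segment into w), so the proto-segment is *w.
This points to *fagewa. Verify forward in each daughter:
Orreven: *fagewa > fogewo > fugewu  (by vowel merger, vowel merger)
Ulgor: *fagewa
  fagewa → fagiwa   [vowel merger]
  fagiwa (rule 2 does not apply)
  fagiwa → fagiva   [unconditioned shift]
  giving Ulgor fagiva.
Only *fagewa yields all of Orreven fugewu, Ulgor fagiva.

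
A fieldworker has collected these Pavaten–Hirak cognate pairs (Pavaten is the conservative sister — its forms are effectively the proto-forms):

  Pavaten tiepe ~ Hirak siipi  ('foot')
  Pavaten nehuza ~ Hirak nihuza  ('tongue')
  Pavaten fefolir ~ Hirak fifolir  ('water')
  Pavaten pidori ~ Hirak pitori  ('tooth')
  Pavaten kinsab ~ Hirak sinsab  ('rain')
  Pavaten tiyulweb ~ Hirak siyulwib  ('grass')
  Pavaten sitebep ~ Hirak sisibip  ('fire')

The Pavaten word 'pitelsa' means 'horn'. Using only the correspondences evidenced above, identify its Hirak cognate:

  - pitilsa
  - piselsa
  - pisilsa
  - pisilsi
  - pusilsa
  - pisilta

pisilsa

sitebep ~ sisibip — Pavaten t corresponds to Hirak s between vowels (before a front vowel).
nehuza ~ nihuza — Pavaten e corresponds to Hirak i after a consonant, before a consonant other than r, m, n, p, b, f, v.
Applying these to Pavaten 'pitelsa':
  pitelsa → piselsa   (t→s between vowels (before a front vowel))
  piselsa → pisilsa   (e→i after a consonant, before a consonant other than r, m, n, p, b, f, v)
So the Hirak cognate is 'pisilsa'.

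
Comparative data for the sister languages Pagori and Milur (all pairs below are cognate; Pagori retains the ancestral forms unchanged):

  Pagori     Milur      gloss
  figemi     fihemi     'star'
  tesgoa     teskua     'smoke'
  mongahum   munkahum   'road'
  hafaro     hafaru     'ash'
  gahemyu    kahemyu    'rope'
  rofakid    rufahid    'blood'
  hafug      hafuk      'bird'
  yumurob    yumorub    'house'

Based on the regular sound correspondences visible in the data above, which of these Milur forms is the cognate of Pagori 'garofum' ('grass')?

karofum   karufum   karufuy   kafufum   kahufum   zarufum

karufum

gahemyu ~ kahemyu — Pagori g corresponds to Milur k word-initially before a back vowel.
rofakid ~ rufahid — Pagori o corresponds to Milur u after a consonant, before a labial obstruent.
Applying these to Pagori 'garofum':
  garofum → karofum   (g→k word-initially before a back vowel)
  karofum → karufum   (o→u after a consonant, before a labial obstruent)
So the Milur cognate is 'karufum'.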